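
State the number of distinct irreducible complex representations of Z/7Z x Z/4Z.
28

Argument: The number of irreducible complex representations of a finite group equals its number of conjugacy classes. Z/7Z x Z/4Z is abelian of order 28, so every element is its own conjugacy class: 28 classes, so Z/7Z x Z/4Z (order 28) has exactly 28 irreducible complex representations.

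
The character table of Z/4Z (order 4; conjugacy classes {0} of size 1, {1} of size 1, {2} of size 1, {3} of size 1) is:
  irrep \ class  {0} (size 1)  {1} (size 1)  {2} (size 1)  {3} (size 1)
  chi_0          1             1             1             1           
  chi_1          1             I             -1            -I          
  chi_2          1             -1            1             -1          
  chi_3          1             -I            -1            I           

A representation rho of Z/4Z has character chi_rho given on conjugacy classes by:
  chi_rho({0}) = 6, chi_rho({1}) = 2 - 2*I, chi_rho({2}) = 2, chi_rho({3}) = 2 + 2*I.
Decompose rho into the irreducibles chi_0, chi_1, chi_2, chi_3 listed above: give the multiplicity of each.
Multiplicities: chi_0: 3, chi_1: 0, chi_2: 1, chi_3: 2.

Solution. Use <chi_rho, chi> = (1/|G|) sum_C |C| * chi_rho(C) * conj(chi(C)) with |G| = 4 for each irreducible chi in the table:
  <chi_rho, chi_0> = (1/4)[1*(6)*conj(1) + 1*(2 - 2*I)*conj(1) + 1*(2)*conj(1) + 1*(2 + 2*I)*conj(1)]
      = (1/4)[(6) + (2 - 2*I) + (2) + (2 + 2*I)] = 12/4 = 3
  <chi_rho, chi_1> = (1/4)[1*(6)*conj(1) + 1*(2 - 2*I)*conj(I) + 1*(2)*conj(-1) + 1*(2 + 2*I)*conj(-I)]
      = (1/4)[(6) + (-2 - 2*I) + (-2) + (-2 + 2*I)] = 0/4 = 0
  <chi_rho, chi_2> = (1/4)[1*(6)*conj(1) + 1*(2 - 2*I)*conj(-1) + 1*(2)*conj(1) + 1*(2 + 2*I)*conj(-1)]
      = (1/4)[(6) + (-2 + 2*I) + (2) + (-2 - 2*I)] = 4/4 = 1
  <chi_rho, chi_3> = (1/4)[1*(6)*conj(1) + 1*(2 - 2*I)*conj(-I) + 1*(2)*conj(-1) + 1*(2 + 2*I)*conj(I)]
      = (1/4)[(6) + (2 + 2*I) + (-2) + (2 - 2*I)] = 8/4 = 2
(Exp terms are combined using exp(i*s)*conj(exp(i*t)) = exp(i*(s-t)), and sums of them are collapsed using the identity that for every m > 1 the m distinct m-th roots of unity sum to 0, e.g. 1 + exp(2*I*pi/3) + exp(-2*I*pi/3) = 0.)
Dimension check: dim(rho) = sum (mult * dim) = 3*1 + 0*1 + 1*1 + 2*1 = 6 = chi_rho(e) = 6.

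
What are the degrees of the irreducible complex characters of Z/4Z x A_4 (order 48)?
Dimensions: 1, 1, 1, 1, 1, 1, 1, 1, 1, 1, 1, 1, 3, 3, 3, 3

There are 16 irreducibles (= number of conjugacy classes). Their dimensions d_i satisfy sum d_i^2 = |G| = 48: 1 + 1 + 1 + 1 + 1 + 1 + 1 + 1 + 1 + 1 + 1 + 1 + 9 + 9 + 9 + 9 = 48. (For the product with Z/4Z: each of the 4 1-dim characters of Z/4Z tensors with each irrep of A_4, giving 4 copies of each A_4-dimension.)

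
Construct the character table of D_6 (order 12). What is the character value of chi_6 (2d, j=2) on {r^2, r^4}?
Conjugacy classes: {e} of size 1, {r^3} of size 1, {r^1, r^5} of size 2, {r^2, r^4} of size 2, {s, sr^2, ...} of size 3, {sr, sr^3, ...} of size 3.
Character table:
  irrep \ class              {e} (size 1)  {r^3} (size 1)  {r^1, r^5} (size 2)  {r^2, r^4} (size 2)  {s, sr^2, ...} (size 3)  {sr, sr^3, ...} (size 3)
  chi_1 (triv)               1             1               1                    1                    1                        1                       
  chi_2 (sign: r->1, s->-1)  1             1               1                    1                    -1                       -1                      
  chi_3 (r->-1, s->1)        1             -1              -1                   1                    1                        -1                      
  chi_4 (r->-1, s->-1)       1             -1              -1                   1                    -1                       1                       
  chi_5 (2d, j=1)            2             -2              1                    -1                   0                        0                       
  chi_6 (2d, j=2)            2             2               -1                   -1                   0                        0                       

Spot check: chi_6 (2d, j=2) on {r^2, r^4} = -1.

Reasoning: D_6 has order 2*6 = 12 with 6 conjugacy classes, hence 6 irreducibles. Sum of squared dims 1 + 1 + 1 + 1 + 4 + 4 = 12 = |G|. Linear characters come from the abelianisation; the 2-dimensional irreps have character r^k -> 2*cos(2*pi*j*k/6), reflections -> 0.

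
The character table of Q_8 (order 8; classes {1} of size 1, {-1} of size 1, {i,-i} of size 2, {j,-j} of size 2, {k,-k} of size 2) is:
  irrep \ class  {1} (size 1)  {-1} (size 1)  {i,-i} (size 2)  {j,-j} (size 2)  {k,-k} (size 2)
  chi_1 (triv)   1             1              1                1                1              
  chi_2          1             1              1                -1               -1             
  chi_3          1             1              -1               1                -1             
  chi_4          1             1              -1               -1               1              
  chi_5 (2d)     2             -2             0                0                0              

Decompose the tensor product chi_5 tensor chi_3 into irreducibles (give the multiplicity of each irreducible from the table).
chi_5 tensor chi_3 = chi_5 (all other irreducibles have multiplicity 0).

Working: The character of a tensor product is the pointwise product (chi_5 * chi_3)(C) = chi_5(C) * chi_3(C):
  {1}: (2)*(1), {-1}: (-2)*(1), {i,-i}: (0)*(-1), {j,-j}: (0)*(1), {k,-k}: (0)*(-1)
so (chi_5 * chi_3) takes values
  {1} -> 2, {-1} -> -2, {i,-i} -> 0, {j,-j} -> 0, {k,-k} -> 0.
Now take the inner product of this character with each irreducible chi from the table, <chi_5*chi_3, chi> = (1/8) sum_C |C| (chi_5*chi_3)(C) conj(chi(C)):
  <chi_5*chi_3, chi_1> = (1/8)[1*(2)*conj(1) + 1*(-2)*conj(1) + 2*(0)*conj(1) + 2*(0)*conj(1) + 2*(0)*conj(1)]
      = (1/8)[(2) + (-2) + (0) + (0) + (0)] = 0/8 = 0
  <chi_5*chi_3, chi_2> = (1/8)[1*(2)*conj(1) + 1*(-2)*conj(1) + 2*(0)*conj(1) + 2*(0)*conj(-1) + 2*(0)*conj(-1)]
      = (1/8)[(2) + (-2) + (0) + (0) + (0)] = 0/8 = 0
  <chi_5*chi_3, chi_3> = (1/8)[1*(2)*conj(1) + 1*(-2)*conj(1) + 2*(0)*conj(-1) + 2*(0)*conj(1) + 2*(0)*conj(-1)]
      = (1/8)[(2) + (-2) + (0) + (0) + (0)] = 0/8 = 0
  <chi_5*chi_3, chi_4> = (1/8)[1*(2)*conj(1) + 1*(-2)*conj(1) + 2*(0)*conj(-1) + 2*(0)*conj(-1) + 2*(0)*conj(1)]
      = (1/8)[(2) + (-2) + (0) + (0) + (0)] = 0/8 = 0
  <chi_5*chi_3, chi_5> = (1/8)[1*(2)*conj(2) + 1*(-2)*conj(-2) + 2*(0)*conj(0) + 2*(0)*conj(0) + 2*(0)*conj(0)]
      = (1/8)[(4) + (4) + (0) + (0) + (0)] = 8/8 = 1
Hence the multiplicities are chi_5: 1. Dimension check: dim(chi_5)*dim(chi_3) = 2*1 = 2 and sum (mult * dim) = 1*2 = 2.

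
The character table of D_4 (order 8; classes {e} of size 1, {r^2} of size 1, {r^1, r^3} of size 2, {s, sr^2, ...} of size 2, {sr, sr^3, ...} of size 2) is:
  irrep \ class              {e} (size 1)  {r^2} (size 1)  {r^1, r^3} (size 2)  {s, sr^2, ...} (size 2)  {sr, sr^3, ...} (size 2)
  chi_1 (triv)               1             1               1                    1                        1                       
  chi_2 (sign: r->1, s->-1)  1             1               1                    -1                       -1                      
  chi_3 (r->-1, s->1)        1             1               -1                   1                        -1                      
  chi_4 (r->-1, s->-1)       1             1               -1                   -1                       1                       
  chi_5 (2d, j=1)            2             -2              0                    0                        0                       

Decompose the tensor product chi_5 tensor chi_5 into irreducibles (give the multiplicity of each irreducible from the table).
chi_5 tensor chi_5 = chi_1 + chi_2 + chi_3 + chi_4 (all other irreducibles have multiplicity 0).

Reasoning: The character of a tensor product is the pointwise product (chi_5 * chi_5)(C) = chi_5(C) * chi_5(C):
  {e}: (2)*(2), {r^2}: (-2)*(-2), {r^1, r^3}: (0)*(0), {s, sr^2, ...}: (0)*(0), {sr, sr^3, ...}: (0)*(0)
so (chi_5 * chi_5) takes values
  {e} -> 4, {r^2} -> 4, {r^1, r^3} -> 0, {s, sr^2, ...} -> 0, {sr, sr^3, ...} -> 0.
Now take the inner product of this character with each irreducible chi from the table, <chi_5*chi_5, chi> = (1/8) sum_C |C| (chi_5*chi_5)(C) conj(chi(C)):
  <chi_5*chi_5, chi_1> = (1/8)[1*(4)*conj(1) + 1*(4)*conj(1) + 2*(0)*conj(1) + 2*(0)*conj(1) + 2*(0)*conj(1)]
      = (1/8)[(4) + (4) + (0) + (0) + (0)] = 8/8 = 1
  <chi_5*chi_5, chi_2> = (1/8)[1*(4)*conj(1) + 1*(4)*conj(1) + 2*(0)*conj(1) + 2*(0)*conj(-1) + 2*(0)*conj(-1)]
      = (1/8)[(4) + (4) + (0) + (0) + (0)] = 8/8 = 1
  <chi_5*chi_5, chi_3> = (1/8)[1*(4)*conj(1) + 1*(4)*conj(1) + 2*(0)*conj(-1) + 2*(0)*conj(1) + 2*(0)*conj(-1)]
      = (1/8)[(4) + (4) + (0) + (0) + (0)] = 8/8 = 1
  <chi_5*chi_5, chi_4> = (1/8)[1*(4)*conj(1) + 1*(4)*conj(1) + 2*(0)*conj(-1) + 2*(0)*conj(-1) + 2*(0)*conj(1)]
      = (1/8)[(4) + (4) + (0) + (0) + (0)] = 8/8 = 1
  <chi_5*chi_5, chi_5> = (1/8)[1*(4)*conj(2) + 1*(4)*conj(-2) + 2*(0)*conj(0) + 2*(0)*conj(0) + 2*(0)*conj(0)]
      = (1/8)[(8) + (-8) + (0) + (0) + (0)] = 0/8 = 0
Hence the multiplicities are chi_1: 1, chi_2: 1, chi_3: 1, chi_4: 1. Dimension check: dim(chi_5)*dim(chi_5) = 2*2 = 4 and sum (mult * dim) = 1*1 + 1*1 + 1*1 + 1*1 = 4.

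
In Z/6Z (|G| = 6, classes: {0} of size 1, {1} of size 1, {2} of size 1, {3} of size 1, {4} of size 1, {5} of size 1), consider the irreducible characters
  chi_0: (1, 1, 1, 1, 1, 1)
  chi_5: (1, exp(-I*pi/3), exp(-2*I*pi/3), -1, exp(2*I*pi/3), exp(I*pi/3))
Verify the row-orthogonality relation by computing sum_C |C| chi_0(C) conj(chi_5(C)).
Sum = 0; so <chi_0, chi_5> = 0 (distinct irreducibles are orthogonal).

Reasoning: Compute term by term over conjugacy classes (|C| * chi_0(C) * conj(chi_5(C))):
  1*(1)*conj(1) + 1*(1)*conj(exp(-I*pi/3)) + 1*(1)*conj(exp(-2*I*pi/3)) + 1*(1)*conj(-1) + 1*(1)*conj(exp(2*I*pi/3)) + 1*(1)*conj(exp(I*pi/3))
  = (1) + (exp(I*pi/3)) + (exp(2*I*pi/3)) + (-1) + (exp(-2*I*pi/3)) + (exp(-I*pi/3))
  = 0.
(Exp terms are combined using exp(i*s)*conj(exp(i*t)) = exp(i*(s-t)), and sums of them are collapsed using the identity that for every m > 1 the m distinct m-th roots of unity sum to 0, e.g. 1 + exp(2*I*pi/3) + exp(-2*I*pi/3) = 0.)
Dividing by |G| = 6 gives 0/6 = 0, matching the row-orthogonality relation <chi_0, chi_5> = [chi_0 = chi_5].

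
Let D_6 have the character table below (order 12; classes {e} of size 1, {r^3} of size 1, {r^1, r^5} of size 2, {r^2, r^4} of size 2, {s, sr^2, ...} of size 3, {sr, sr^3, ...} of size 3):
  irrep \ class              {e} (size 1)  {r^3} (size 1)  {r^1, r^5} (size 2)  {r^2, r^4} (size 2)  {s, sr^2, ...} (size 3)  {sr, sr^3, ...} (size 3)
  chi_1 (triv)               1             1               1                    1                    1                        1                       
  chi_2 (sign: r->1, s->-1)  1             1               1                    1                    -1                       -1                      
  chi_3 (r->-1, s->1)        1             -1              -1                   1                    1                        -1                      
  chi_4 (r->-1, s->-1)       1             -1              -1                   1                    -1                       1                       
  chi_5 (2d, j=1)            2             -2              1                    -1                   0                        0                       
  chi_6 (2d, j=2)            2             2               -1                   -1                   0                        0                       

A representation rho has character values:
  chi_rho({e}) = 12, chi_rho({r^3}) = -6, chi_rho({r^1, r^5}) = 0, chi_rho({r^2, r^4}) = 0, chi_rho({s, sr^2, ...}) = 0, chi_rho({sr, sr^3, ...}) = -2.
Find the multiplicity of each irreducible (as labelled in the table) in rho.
Multiplicities: chi_1: 0, chi_2: 1, chi_3: 2, chi_4: 1, chi_5: 3, chi_6: 1.

Working: Use <chi_rho, chi> = (1/|G|) sum_C |C| * chi_rho(C) * conj(chi(C)) with |G| = 12 for each irreducible chi in the table:
  <chi_rho, chi_1> = (1/12)[1*(12)*conj(1) + 1*(-6)*conj(1) + 2*(0)*conj(1) + 2*(0)*conj(1) + 3*(0)*conj(1) + 3*(-2)*conj(1)]
      = (1/12)[(12) + (-6) + (0) + (0) + (0) + (-6)] = 0/12 = 0
  <chi_rho, chi_2> = (1/12)[1*(12)*conj(1) + 1*(-6)*conj(1) + 2*(0)*conj(1) + 2*(0)*conj(1) + 3*(0)*conj(-1) + 3*(-2)*conj(-1)]
      = (1/12)[(12) + (-6) + (0) + (0) + (0) + (6)] = 12/12 = 1
  <chi_rho, chi_3> = (1/12)[1*(12)*conj(1) + 1*(-6)*conj(-1) + 2*(0)*conj(-1) + 2*(0)*conj(1) + 3*(0)*conj(1) + 3*(-2)*conj(-1)]
      = (1/12)[(12) + (6) + (0) + (0) + (0) + (6)] = 24/12 = 2
  <chi_rho, chi_4> = (1/12)[1*(12)*conj(1) + 1*(-6)*conj(-1) + 2*(0)*conj(-1) + 2*(0)*conj(1) + 3*(0)*conj(-1) + 3*(-2)*conj(1)]
      = (1/12)[(12) + (6) + (0) + (0) + (0) + (-6)] = 12/12 = 1
  <chi_rho, chi_5> = (1/12)[1*(12)*conj(2) + 1*(-6)*conj(-2) + 2*(0)*conj(1) + 2*(0)*conj(-1) + 3*(0)*conj(0) + 3*(-2)*conj(0)]
      = (1/12)[(24) + (12) + (0) + (0) + (0) + (0)] = 36/12 = 3
  <chi_rho, chi_6> = (1/12)[1*(12)*conj(2) + 1*(-6)*conj(2) + 2*(0)*conj(-1) + 2*(0)*conj(-1) + 3*(0)*conj(0) + 3*(-2)*conj(0)]
      = (1/12)[(24) + (-12) + (0) + (0) + (0) + (0)] = 12/12 = 1
Dimension check: dim(rho) = sum (mult * dim) = 0*1 + 1*1 + 2*1 + 1*1 + 3*2 + 1*2 = 12 = chi_rho(e) = 12.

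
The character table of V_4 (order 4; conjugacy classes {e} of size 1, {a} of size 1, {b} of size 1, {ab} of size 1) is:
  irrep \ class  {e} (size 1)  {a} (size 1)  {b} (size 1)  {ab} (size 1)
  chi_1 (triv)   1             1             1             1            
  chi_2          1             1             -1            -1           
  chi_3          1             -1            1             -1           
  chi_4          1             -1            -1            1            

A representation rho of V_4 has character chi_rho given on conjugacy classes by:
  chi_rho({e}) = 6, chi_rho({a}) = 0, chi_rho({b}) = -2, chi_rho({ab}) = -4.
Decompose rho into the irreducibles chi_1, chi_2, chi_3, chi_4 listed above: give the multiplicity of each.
Multiplicities: chi_1: 0, chi_2: 3, chi_3: 2, chi_4: 1.

Proof sketch: Use <chi_rho, chi> = (1/|G|) sum_C |C| * chi_rho(C) * conj(chi(C)) with |G| = 4 for each irreducible chi in the table:
  <chi_rho, chi_1> = (1/4)[1*(6)*conj(1) + 1*(0)*conj(1) + 1*(-2)*conj(1) + 1*(-4)*conj(1)]
      = (1/4)[(6) + (0) + (-2) + (-4)] = 0/4 = 0
  <chi_rho, chi_2> = (1/4)[1*(6)*conj(1) + 1*(0)*conj(1) + 1*(-2)*conj(-1) + 1*(-4)*conj(-1)]
      = (1/4)[(6) + (0) + (2) + (4)] = 12/4 = 3
  <chi_rho, chi_3> = (1/4)[1*(6)*conj(1) + 1*(0)*conj(-1) + 1*(-2)*conj(1) + 1*(-4)*conj(-1)]
      = (1/4)[(6) + (0) + (-2) + (4)] = 8/4 = 2
  <chi_rho, chi_4> = (1/4)[1*(6)*conj(1) + 1*(0)*conj(-1) + 1*(-2)*conj(-1) + 1*(-4)*conj(1)]
      = (1/4)[(6) + (0) + (2) + (-4)] = 4/4 = 1
Dimension check: dim(rho) = sum (mult * dim) = 0*1 + 3*1 + 2*1 + 1*1 = 6 = chi_rho(e) = 6.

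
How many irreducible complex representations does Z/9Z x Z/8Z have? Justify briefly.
72

Why: The number of irreducible complex representations of a finite group equals its number of conjugacy classes. Z/9Z x Z/8Z is abelian of order 72, so every element is its own conjugacy class: 72 classes, so Z/9Z x Z/8Z (order 72) has exactly 72 irreducible complex representations.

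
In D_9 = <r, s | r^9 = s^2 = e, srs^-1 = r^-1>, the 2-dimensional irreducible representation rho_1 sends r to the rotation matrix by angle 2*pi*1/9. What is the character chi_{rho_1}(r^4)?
chi_{rho_1}(r^4) = 2*cos(2*pi*1*4/9) = -2*cos(pi/9)

Proof sketch: rho_1(r^4) is rotation by angle 2*pi*1*4/9, whose trace is 2*cos(2*pi*1*4/9) = -2*cos(pi/9).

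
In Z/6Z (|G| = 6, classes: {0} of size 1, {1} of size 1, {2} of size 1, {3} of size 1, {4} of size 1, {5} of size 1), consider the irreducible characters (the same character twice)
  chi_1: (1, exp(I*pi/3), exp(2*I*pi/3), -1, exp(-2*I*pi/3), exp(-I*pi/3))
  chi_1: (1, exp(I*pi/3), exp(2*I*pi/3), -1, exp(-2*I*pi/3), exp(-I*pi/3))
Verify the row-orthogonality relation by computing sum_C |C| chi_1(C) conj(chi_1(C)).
Sum = 6 = |G| = 6; so <chi_1, chi_1> = 1 (norm-1 confirms irreducibility).

Compute term by term over conjugacy classes (|C| * chi_1(C) * conj(chi_1(C))):
  1*(1)*conj(1) + 1*(exp(I*pi/3))*conj(exp(I*pi/3)) + 1*(exp(2*I*pi/3))*conj(exp(2*I*pi/3)) + 1*(-1)*conj(-1) + 1*(exp(-2*I*pi/3))*conj(exp(-2*I*pi/3)) + 1*(exp(-I*pi/3))*conj(exp(-I*pi/3))
  = (1) + (1) + (1) + (1) + (1) + (1)
  = 6.
(Exp terms are combined using exp(i*s)*conj(exp(i*t)) = exp(i*(s-t)), and sums of them are collapsed using the identity that for every m > 1 the m distinct m-th roots of unity sum to 0, e.g. 1 + exp(2*I*pi/3) + exp(-2*I*pi/3) = 0.)
Dividing by |G| = 6 gives 6/6 = 1, matching the row-orthogonality relation <chi_1, chi_1> = [chi_1 = chi_1].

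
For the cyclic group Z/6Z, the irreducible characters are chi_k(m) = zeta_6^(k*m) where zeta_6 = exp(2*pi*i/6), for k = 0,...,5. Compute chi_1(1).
chi_1(1) = zeta_6^1 = exp(I*pi/3)

Justification: chi_1(1) = zeta_6^(1*1) = zeta_6^1. Since zeta_6^6 = 1, this equals zeta_6^1 = exp(2*pi*i*1/6) = exp(I*pi/3).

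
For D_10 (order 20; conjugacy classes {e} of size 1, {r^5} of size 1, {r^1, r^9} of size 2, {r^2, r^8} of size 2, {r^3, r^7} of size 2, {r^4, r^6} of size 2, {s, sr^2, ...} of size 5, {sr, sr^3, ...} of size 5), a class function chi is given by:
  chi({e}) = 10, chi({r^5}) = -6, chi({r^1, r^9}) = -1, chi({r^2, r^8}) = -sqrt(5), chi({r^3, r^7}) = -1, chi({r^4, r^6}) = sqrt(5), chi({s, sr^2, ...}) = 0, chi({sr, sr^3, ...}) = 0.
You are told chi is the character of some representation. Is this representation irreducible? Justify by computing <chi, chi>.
Not irreducible (reducible): <chi, chi> = 8 > 1.

Justification: <chi, chi> = (1/|G|) sum_C |C| * |chi(C)|^2 = (1/20)[1*|10|^2 + 1*|-6|^2 + 2*|-1|^2 + 2*|-sqrt(5)|^2 + 2*|-1|^2 + 2*|sqrt(5)|^2 + 5*|0|^2 + 5*|0|^2]
  = (1/20)[(100) + (36) + (2) + (10) + (2) + (10) + (0) + (0)] = 160/20 = 8.
A character is irreducible iff <chi, chi> = 1, so this representation is reducible.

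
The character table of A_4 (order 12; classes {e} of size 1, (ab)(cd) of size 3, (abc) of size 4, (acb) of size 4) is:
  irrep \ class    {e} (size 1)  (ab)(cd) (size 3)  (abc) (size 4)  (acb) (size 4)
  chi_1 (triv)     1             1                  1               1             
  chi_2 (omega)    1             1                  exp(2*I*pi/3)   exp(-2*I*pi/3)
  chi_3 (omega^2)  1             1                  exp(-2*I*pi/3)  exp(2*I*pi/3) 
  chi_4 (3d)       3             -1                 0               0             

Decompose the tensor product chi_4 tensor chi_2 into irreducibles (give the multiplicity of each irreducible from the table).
chi_4 tensor chi_2 = chi_4 (all other irreducibles have multiplicity 0).

Working: The character of a tensor product is the pointwise product (chi_4 * chi_2)(C) = chi_4(C) * chi_2(C):
  {e}: (3)*(1), (ab)(cd): (-1)*(1), (abc): (0)*(exp(2*I*pi/3)), (acb): (0)*(exp(-2*I*pi/3))
so (chi_4 * chi_2) takes values
  {e} -> 3, (ab)(cd) -> -1, (abc) -> 0, (acb) -> 0.
Now take the inner product of this character with each irreducible chi from the table, <chi_4*chi_2, chi> = (1/12) sum_C |C| (chi_4*chi_2)(C) conj(chi(C)):
  <chi_4*chi_2, chi_1> = (1/12)[1*(3)*conj(1) + 3*(-1)*conj(1) + 4*(0)*conj(1) + 4*(0)*conj(1)]
      = (1/12)[(3) + (-3) + (0) + (0)] = 0/12 = 0
  <chi_4*chi_2, chi_2> = (1/12)[1*(3)*conj(1) + 3*(-1)*conj(1) + 4*(0)*conj(exp(2*I*pi/3)) + 4*(0)*conj(exp(-2*I*pi/3))]
      = (1/12)[(3) + (-3) + (0) + (0)] = 0/12 = 0
  <chi_4*chi_2, chi_3> = (1/12)[1*(3)*conj(1) + 3*(-1)*conj(1) + 4*(0)*conj(exp(-2*I*pi/3)) + 4*(0)*conj(exp(2*I*pi/3))]
      = (1/12)[(3) + (-3) + (0) + (0)] = 0/12 = 0
  <chi_4*chi_2, chi_4> = (1/12)[1*(3)*conj(3) + 3*(-1)*conj(-1) + 4*(0)*conj(0) + 4*(0)*conj(0)]
      = (1/12)[(9) + (3) + (0) + (0)] = 12/12 = 1
(Exp terms are combined using exp(i*s)*conj(exp(i*t)) = exp(i*(s-t)), and sums of them are collapsed using the identity that for every m > 1 the m distinct m-th roots of unity sum to 0, e.g. 1 + exp(2*I*pi/3) + exp(-2*I*pi/3) = 0.)
Hence the multiplicities are chi_4: 1. Dimension check: dim(chi_4)*dim(chi_2) = 3*1 = 3 and sum (mult * dim) = 1*3 = 3.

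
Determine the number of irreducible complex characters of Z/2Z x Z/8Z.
16

Details: The number of irreducible complex representations of a finite group equals its number of conjugacy classes. Z/2Z x Z/8Z is abelian of order 16, so every element is its own conjugacy class: 16 classes, so Z/2Z x Z/8Z (order 16) has exactly 16 irreducible complex representations.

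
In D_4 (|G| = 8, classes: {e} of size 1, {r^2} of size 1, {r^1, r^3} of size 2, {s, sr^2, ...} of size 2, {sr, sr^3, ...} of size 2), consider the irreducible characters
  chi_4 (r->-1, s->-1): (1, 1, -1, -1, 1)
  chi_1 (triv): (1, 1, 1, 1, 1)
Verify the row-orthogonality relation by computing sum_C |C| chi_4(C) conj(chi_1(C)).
Sum = 0; so <chi_4, chi_1> = 0 (distinct irreducibles are orthogonal).

Details: Compute term by term over conjugacy classes (|C| * chi_4(C) * conj(chi_1(C))):
  1*(1)*conj(1) + 1*(1)*conj(1) + 2*(-1)*conj(1) + 2*(-1)*conj(1) + 2*(1)*conj(1)
  = (1) + (1) + (-2) + (-2) + (2)
  = 0.
Dividing by |G| = 8 gives 0/8 = 0, matching the row-orthogonality relation <chi_4, chi_1> = [chi_4 = chi_1].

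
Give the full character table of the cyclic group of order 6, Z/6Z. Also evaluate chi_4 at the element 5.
Character table of Z/6Z (irreps indexed chi_0,...,chi_5 with chi_k(m) = zeta_6^(k*m), zeta_6 = exp(2*pi*i/6)):
  irrep \ class  {0} (size 1)  {1} (size 1)    {2} (size 1)    {3} (size 1)  {4} (size 1)    {5} (size 1)  
  chi_0          1             1               1               1             1               1             
  chi_1          1             exp(I*pi/3)     exp(2*I*pi/3)   -1            exp(-2*I*pi/3)  exp(-I*pi/3)  
  chi_2          1             exp(2*I*pi/3)   exp(-2*I*pi/3)  1             exp(2*I*pi/3)   exp(-2*I*pi/3)
  chi_3          1             -1              1               -1            1               -1            
  chi_4          1             exp(-2*I*pi/3)  exp(2*I*pi/3)   1             exp(-2*I*pi/3)  exp(2*I*pi/3) 
  chi_5          1             exp(-I*pi/3)    exp(-2*I*pi/3)  -1            exp(2*I*pi/3)   exp(I*pi/3)   

Spot check: chi_4(5) = zeta_6^(4*5) = zeta_6^20 = exp(2*I*pi/3).

Derivation: Z/6Z is abelian, so all 6 irreducible complex representations are 1-dimensional. They are given by chi_k(m) = zeta_6^(k*m) for k = 0,...,5. Row orthogonality: sum_m chi_k(m) conj(chi_l(m)) = 6 * [k = l].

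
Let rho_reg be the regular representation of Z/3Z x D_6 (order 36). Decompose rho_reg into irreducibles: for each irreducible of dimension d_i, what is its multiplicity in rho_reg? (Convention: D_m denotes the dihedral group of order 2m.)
Each irreducible V_i of dimension d_i appears with multiplicity d_i, i.e. rho_reg = (direct sum over all irreducibles V_i) d_i V_i. The irreducible dimensions for Z/3Z x D_6 are 1, 1, 1, 1, 1, 1, 1, 1, 1, 1, 1, 1, 2, 2, 2, 2, 2, 2: 12 irreducibles of dimension 1, each with multiplicity 1; 6 irreducibles of dimension 2, each with multiplicity 2. Total dimension 12*1*1 + 6*2*2 = 36 = |G|.

Reasoning: General theorem: in the regular representation of a finite group G, each irreducible appears with multiplicity equal to its dimension. Check: dim(rho_reg) = sum d_i^2 = 1 + 1 + 1 + 1 + 1 + 1 + 1 + 1 + 1 + 1 + 1 + 1 + 4 + 4 + 4 + 4 + 4 + 4 = 36 = |G|.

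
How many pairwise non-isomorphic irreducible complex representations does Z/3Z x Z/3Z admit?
9

Working: The number of irreducible complex representations of a finite group equals its number of conjugacy classes. Z/3Z x Z/3Z is abelian of order 9, so every element is its own conjugacy class: 9 classes, so Z/3Z x Z/3Z (order 9) has exactly 9 irreducible complex representations.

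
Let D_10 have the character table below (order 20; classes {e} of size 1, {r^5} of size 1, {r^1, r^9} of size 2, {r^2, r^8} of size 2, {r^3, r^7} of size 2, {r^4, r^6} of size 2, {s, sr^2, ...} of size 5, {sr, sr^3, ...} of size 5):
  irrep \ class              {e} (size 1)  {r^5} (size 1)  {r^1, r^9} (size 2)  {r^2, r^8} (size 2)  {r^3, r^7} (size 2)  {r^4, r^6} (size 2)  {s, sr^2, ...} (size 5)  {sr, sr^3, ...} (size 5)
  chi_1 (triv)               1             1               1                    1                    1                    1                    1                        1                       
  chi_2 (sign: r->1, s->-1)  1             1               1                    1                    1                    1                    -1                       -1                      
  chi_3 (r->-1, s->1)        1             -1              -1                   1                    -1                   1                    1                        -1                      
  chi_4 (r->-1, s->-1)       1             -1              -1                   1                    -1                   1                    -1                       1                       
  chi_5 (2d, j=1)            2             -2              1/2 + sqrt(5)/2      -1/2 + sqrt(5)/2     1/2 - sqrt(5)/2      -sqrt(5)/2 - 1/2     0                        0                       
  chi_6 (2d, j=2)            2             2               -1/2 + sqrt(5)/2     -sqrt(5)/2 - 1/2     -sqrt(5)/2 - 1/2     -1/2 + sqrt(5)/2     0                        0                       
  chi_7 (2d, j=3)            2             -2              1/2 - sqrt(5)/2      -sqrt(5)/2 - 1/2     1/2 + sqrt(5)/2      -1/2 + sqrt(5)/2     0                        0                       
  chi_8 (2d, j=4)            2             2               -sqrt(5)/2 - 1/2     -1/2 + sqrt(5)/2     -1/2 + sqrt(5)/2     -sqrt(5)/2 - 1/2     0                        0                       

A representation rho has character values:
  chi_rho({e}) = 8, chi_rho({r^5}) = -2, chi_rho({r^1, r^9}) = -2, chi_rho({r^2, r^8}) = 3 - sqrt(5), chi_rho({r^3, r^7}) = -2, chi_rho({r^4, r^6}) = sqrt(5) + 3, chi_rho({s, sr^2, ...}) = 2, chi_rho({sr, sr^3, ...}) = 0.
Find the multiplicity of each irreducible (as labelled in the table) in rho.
Multiplicities: chi_1: 1, chi_2: 0, chi_3: 2, chi_4: 1, chi_5: 0, chi_6: 1, chi_7: 1, chi_8: 0.

Argument: Use <chi_rho, chi> = (1/|G|) sum_C |C| * chi_rho(C) * conj(chi(C)) with |G| = 20 for each irreducible chi in the table:
  <chi_rho, chi_1> = (1/20)[1*(8)*conj(1) + 1*(-2)*conj(1) + 2*(-2)*conj(1) + 2*(3 - sqrt(5))*conj(1) + 2*(-2)*conj(1) + 2*(sqrt(5) + 3)*conj(1) + 5*(2)*conj(1) + 5*(0)*conj(1)]
      = (1/20)[(8) + (-2) + (-4) + (6 - 2*sqrt(5)) + (-4) + (2*sqrt(5) + 6) + (10) + (0)] = 20/20 = 1
  <chi_rho, chi_2> = (1/20)[1*(8)*conj(1) + 1*(-2)*conj(1) + 2*(-2)*conj(1) + 2*(3 - sqrt(5))*conj(1) + 2*(-2)*conj(1) + 2*(sqrt(5) + 3)*conj(1) + 5*(2)*conj(-1) + 5*(0)*conj(-1)]
      = (1/20)[(8) + (-2) + (-4) + (6 - 2*sqrt(5)) + (-4) + (2*sqrt(5) + 6) + (-10) + (0)] = 0/20 = 0
  <chi_rho, chi_3> = (1/20)[1*(8)*conj(1) + 1*(-2)*conj(-1) + 2*(-2)*conj(-1) + 2*(3 - sqrt(5))*conj(1) + 2*(-2)*conj(-1) + 2*(sqrt(5) + 3)*conj(1) + 5*(2)*conj(1) + 5*(0)*conj(-1)]
      = (1/20)[(8) + (2) + (4) + (6 - 2*sqrt(5)) + (4) + (2*sqrt(5) + 6) + (10) + (0)] = 40/20 = 2
  <chi_rho, chi_4> = (1/20)[1*(8)*conj(1) + 1*(-2)*conj(-1) + 2*(-2)*conj(-1) + 2*(3 - sqrt(5))*conj(1) + 2*(-2)*conj(-1) + 2*(sqrt(5) + 3)*conj(1) + 5*(2)*conj(-1) + 5*(0)*conj(1)]
      = (1/20)[(8) + (2) + (4) + (6 - 2*sqrt(5)) + (4) + (2*sqrt(5) + 6) + (-10) + (0)] = 20/20 = 1
  <chi_rho, chi_5> = (1/20)[1*(8)*conj(2) + 1*(-2)*conj(-2) + 2*(-2)*conj(1/2 + sqrt(5)/2) + 2*(3 - sqrt(5))*conj(-1/2 + sqrt(5)/2) + 2*(-2)*conj(1/2 - sqrt(5)/2) + 2*(sqrt(5) + 3)*conj(-sqrt(5)/2 - 1/2) + 5*(2)*conj(0) + 5*(0)*conj(0)]
      = (1/20)[(16) + (4) + (-2*sqrt(5) - 2) + (-8 + 4*sqrt(5)) + (-2 + 2*sqrt(5)) + (-4*sqrt(5) - 8) + (0) + (0)] = 0/20 = 0
  <chi_rho, chi_6> = (1/20)[1*(8)*conj(2) + 1*(-2)*conj(2) + 2*(-2)*conj(-1/2 + sqrt(5)/2) + 2*(3 - sqrt(5))*conj(-sqrt(5)/2 - 1/2) + 2*(-2)*conj(-sqrt(5)/2 - 1/2) + 2*(sqrt(5) + 3)*conj(-1/2 + sqrt(5)/2) + 5*(2)*conj(0) + 5*(0)*conj(0)]
      = (1/20)[(16) + (-4) + (2 - 2*sqrt(5)) + (2 - 2*sqrt(5)) + (2 + 2*sqrt(5)) + (2 + 2*sqrt(5)) + (0) + (0)] = 20/20 = 1
  <chi_rho, chi_7> = (1/20)[1*(8)*conj(2) + 1*(-2)*conj(-2) + 2*(-2)*conj(1/2 - sqrt(5)/2) + 2*(3 - sqrt(5))*conj(-sqrt(5)/2 - 1/2) + 2*(-2)*conj(1/2 + sqrt(5)/2) + 2*(sqrt(5) + 3)*conj(-1/2 + sqrt(5)/2) + 5*(2)*conj(0) + 5*(0)*conj(0)]
      = (1/20)[(16) + (4) + (-2 + 2*sqrt(5)) + (2 - 2*sqrt(5)) + (-2*sqrt(5) - 2) + (2 + 2*sqrt(5)) + (0) + (0)] = 20/20 = 1
  <chi_rho, chi_8> = (1/20)[1*(8)*conj(2) + 1*(-2)*conj(2) + 2*(-2)*conj(-sqrt(5)/2 - 1/2) + 2*(3 - sqrt(5))*conj(-1/2 + sqrt(5)/2) + 2*(-2)*conj(-1/2 + sqrt(5)/2) + 2*(sqrt(5) + 3)*conj(-sqrt(5)/2 - 1/2) + 5*(2)*conj(0) + 5*(0)*conj(0)]
      = (1/20)[(16) + (-4) + (2 + 2*sqrt(5)) + (-8 + 4*sqrt(5)) + (2 - 2*sqrt(5)) + (-4*sqrt(5) - 8) + (0) + (0)] = 0/20 = 0
Dimension check: dim(rho) = sum (mult * dim) = 1*1 + 0*1 + 2*1 + 1*1 + 0*2 + 1*2 + 1*2 + 0*2 = 8 = chi_rho(e) = 8.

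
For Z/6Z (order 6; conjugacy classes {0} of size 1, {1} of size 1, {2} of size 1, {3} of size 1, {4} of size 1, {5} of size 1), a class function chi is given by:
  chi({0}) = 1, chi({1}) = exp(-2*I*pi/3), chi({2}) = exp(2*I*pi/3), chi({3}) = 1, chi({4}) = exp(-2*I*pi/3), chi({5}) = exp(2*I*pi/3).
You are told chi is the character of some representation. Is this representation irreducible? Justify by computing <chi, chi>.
Irreducible: <chi, chi> = 1.

Argument: <chi, chi> = (1/|G|) sum_C |C| * |chi(C)|^2 = (1/6)[1*|1|^2 + 1*|exp(-2*I*pi/3)|^2 + 1*|exp(2*I*pi/3)|^2 + 1*|1|^2 + 1*|exp(-2*I*pi/3)|^2 + 1*|exp(2*I*pi/3)|^2]
  = (1/6)[(1) + (1) + (1) + (1) + (1) + (1)] = 6/6 = 1.
(Exp terms are combined using exp(i*s)*conj(exp(i*t)) = exp(i*(s-t)), and sums of them are collapsed using the identity that for every m > 1 the m distinct m-th roots of unity sum to 0, e.g. 1 + exp(2*I*pi/3) + exp(-2*I*pi/3) = 0.)
A character is irreducible iff <chi, chi> = 1, so this representation is irreducible.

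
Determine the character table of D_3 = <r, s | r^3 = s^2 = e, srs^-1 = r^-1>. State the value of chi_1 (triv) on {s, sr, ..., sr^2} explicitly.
Conjugacy classes: {e} of size 1, {r^1, r^2} of size 2, {s, sr, ..., sr^2} of size 3.
Character table:
  irrep \ class              {e} (size 1)  {r^1, r^2} (size 2)  {s, sr, ..., sr^2} (size 3)
  chi_1 (triv)               1             1                    1                          
  chi_2 (sign: r->1, s->-1)  1             1                    -1                         
  chi_3 (2d, j=1)            2             -1                   0                          

Spot check: chi_1 (triv) on {s, sr, ..., sr^2} = 1.

Explanation: D_3 has order 2*3 = 6 with 3 conjugacy classes, hence 3 irreducibles. Sum of squared dims 1 + 1 + 4 = 6 = |G|. Linear characters come from the abelianisation; the 2-dimensional irreps have character r^k -> 2*cos(2*pi*j*k/3), reflections -> 0.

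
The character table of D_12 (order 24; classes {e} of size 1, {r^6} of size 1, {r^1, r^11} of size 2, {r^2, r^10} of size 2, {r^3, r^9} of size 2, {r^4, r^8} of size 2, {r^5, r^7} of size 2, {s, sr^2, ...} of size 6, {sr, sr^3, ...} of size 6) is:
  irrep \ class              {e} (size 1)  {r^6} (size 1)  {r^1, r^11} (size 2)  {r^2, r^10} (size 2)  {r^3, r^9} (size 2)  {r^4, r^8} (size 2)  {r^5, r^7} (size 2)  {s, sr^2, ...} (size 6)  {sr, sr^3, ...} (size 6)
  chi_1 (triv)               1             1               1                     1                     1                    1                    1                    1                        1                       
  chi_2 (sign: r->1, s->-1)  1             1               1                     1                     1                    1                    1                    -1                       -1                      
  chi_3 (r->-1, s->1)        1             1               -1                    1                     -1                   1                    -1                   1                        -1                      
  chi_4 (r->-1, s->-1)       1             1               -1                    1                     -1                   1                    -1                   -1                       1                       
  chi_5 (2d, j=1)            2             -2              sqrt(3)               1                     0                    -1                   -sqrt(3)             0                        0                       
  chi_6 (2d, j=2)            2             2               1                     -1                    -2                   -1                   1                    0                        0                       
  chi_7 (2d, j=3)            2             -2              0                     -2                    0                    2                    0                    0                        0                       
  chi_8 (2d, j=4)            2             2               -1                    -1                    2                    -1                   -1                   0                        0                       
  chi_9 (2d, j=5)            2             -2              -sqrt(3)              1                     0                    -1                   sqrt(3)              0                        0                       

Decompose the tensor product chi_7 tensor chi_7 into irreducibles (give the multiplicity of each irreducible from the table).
chi_7 tensor chi_7 = chi_1 + chi_2 + chi_3 + chi_4 (all other irreducibles have multiplicity 0).

Justification: The character of a tensor product is the pointwise product (chi_7 * chi_7)(C) = chi_7(C) * chi_7(C):
  {e}: (2)*(2), {r^6}: (-2)*(-2), {r^1, r^11}: (0)*(0), {r^2, r^10}: (-2)*(-2), {r^3, r^9}: (0)*(0), {r^4, r^8}: (2)*(2), {r^5, r^7}: (0)*(0), {s, sr^2, ...}: (0)*(0), {sr, sr^3, ...}: (0)*(0)
so (chi_7 * chi_7) takes values
  {e} -> 4, {r^6} -> 4, {r^1, r^11} -> 0, {r^2, r^10} -> 4, {r^3, r^9} -> 0, {r^4, r^8} -> 4, {r^5, r^7} -> 0, {s, sr^2, ...} -> 0, {sr, sr^3, ...} -> 0.
Now take the inner product of this character with each irreducible chi from the table, <chi_7*chi_7, chi> = (1/24) sum_C |C| (chi_7*chi_7)(C) conj(chi(C)):
  <chi_7*chi_7, chi_1> = (1/24)[1*(4)*conj(1) + 1*(4)*conj(1) + 2*(0)*conj(1) + 2*(4)*conj(1) + 2*(0)*conj(1) + 2*(4)*conj(1) + 2*(0)*conj(1) + 6*(0)*conj(1) + 6*(0)*conj(1)]
      = (1/24)[(4) + (4) + (0) + (8) + (0) + (8) + (0) + (0) + (0)] = 24/24 = 1
  <chi_7*chi_7, chi_2> = (1/24)[1*(4)*conj(1) + 1*(4)*conj(1) + 2*(0)*conj(1) + 2*(4)*conj(1) + 2*(0)*conj(1) + 2*(4)*conj(1) + 2*(0)*conj(1) + 6*(0)*conj(-1) + 6*(0)*conj(-1)]
      = (1/24)[(4) + (4) + (0) + (8) + (0) + (8) + (0) + (0) + (0)] = 24/24 = 1
  <chi_7*chi_7, chi_3> = (1/24)[1*(4)*conj(1) + 1*(4)*conj(1) + 2*(0)*conj(-1) + 2*(4)*conj(1) + 2*(0)*conj(-1) + 2*(4)*conj(1) + 2*(0)*conj(-1) + 6*(0)*conj(1) + 6*(0)*conj(-1)]
      = (1/24)[(4) + (4) + (0) + (8) + (0) + (8) + (0) + (0) + (0)] = 24/24 = 1
  <chi_7*chi_7, chi_4> = (1/24)[1*(4)*conj(1) + 1*(4)*conj(1) + 2*(0)*conj(-1) + 2*(4)*conj(1) + 2*(0)*conj(-1) + 2*(4)*conj(1) + 2*(0)*conj(-1) + 6*(0)*conj(-1) + 6*(0)*conj(1)]
      = (1/24)[(4) + (4) + (0) + (8) + (0) + (8) + (0) + (0) + (0)] = 24/24 = 1
  <chi_7*chi_7, chi_5> = (1/24)[1*(4)*conj(2) + 1*(4)*conj(-2) + 2*(0)*conj(sqrt(3)) + 2*(4)*conj(1) + 2*(0)*conj(0) + 2*(4)*conj(-1) + 2*(0)*conj(-sqrt(3)) + 6*(0)*conj(0) + 6*(0)*conj(0)]
      = (1/24)[(8) + (-8) + (0) + (8) + (0) + (-8) + (0) + (0) + (0)] = 0/24 = 0
  <chi_7*chi_7, chi_6> = (1/24)[1*(4)*conj(2) + 1*(4)*conj(2) + 2*(0)*conj(1) + 2*(4)*conj(-1) + 2*(0)*conj(-2) + 2*(4)*conj(-1) + 2*(0)*conj(1) + 6*(0)*conj(0) + 6*(0)*conj(0)]
      = (1/24)[(8) + (8) + (0) + (-8) + (0) + (-8) + (0) + (0) + (0)] = 0/24 = 0
  <chi_7*chi_7, chi_7> = (1/24)[1*(4)*conj(2) + 1*(4)*conj(-2) + 2*(0)*conj(0) + 2*(4)*conj(-2) + 2*(0)*conj(0) + 2*(4)*conj(2) + 2*(0)*conj(0) + 6*(0)*conj(0) + 6*(0)*conj(0)]
      = (1/24)[(8) + (-8) + (0) + (-16) + (0) + (16) + (0) + (0) + (0)] = 0/24 = 0
  <chi_7*chi_7, chi_8> = (1/24)[1*(4)*conj(2) + 1*(4)*conj(2) + 2*(0)*conj(-1) + 2*(4)*conj(-1) + 2*(0)*conj(2) + 2*(4)*conj(-1) + 2*(0)*conj(-1) + 6*(0)*conj(0) + 6*(0)*conj(0)]
      = (1/24)[(8) + (8) + (0) + (-8) + (0) + (-8) + (0) + (0) + (0)] = 0/24 = 0
  <chi_7*chi_7, chi_9> = (1/24)[1*(4)*conj(2) + 1*(4)*conj(-2) + 2*(0)*conj(-sqrt(3)) + 2*(4)*conj(1) + 2*(0)*conj(0) + 2*(4)*conj(-1) + 2*(0)*conj(sqrt(3)) + 6*(0)*conj(0) + 6*(0)*conj(0)]
      = (1/24)[(8) + (-8) + (0) + (8) + (0) + (-8) + (0) + (0) + (0)] = 0/24 = 0
Hence the multiplicities are chi_1: 1, chi_2: 1, chi_3: 1, chi_4: 1. Dimension check: dim(chi_7)*dim(chi_7) = 2*2 = 4 and sum (mult * dim) = 1*1 + 1*1 + 1*1 + 1*1 = 4.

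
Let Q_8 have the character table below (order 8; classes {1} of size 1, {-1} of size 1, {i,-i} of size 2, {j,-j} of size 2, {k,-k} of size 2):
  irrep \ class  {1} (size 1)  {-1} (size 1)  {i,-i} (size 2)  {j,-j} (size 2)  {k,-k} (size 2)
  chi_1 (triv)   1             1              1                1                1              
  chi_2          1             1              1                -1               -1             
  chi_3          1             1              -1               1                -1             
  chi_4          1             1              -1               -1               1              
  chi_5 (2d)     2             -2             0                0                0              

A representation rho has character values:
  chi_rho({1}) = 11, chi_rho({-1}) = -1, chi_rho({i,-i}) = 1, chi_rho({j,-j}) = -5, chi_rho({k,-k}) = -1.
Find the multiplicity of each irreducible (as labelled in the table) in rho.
Multiplicities: chi_1: 0, chi_2: 3, chi_3: 0, chi_4: 2, chi_5: 3.

Solution. Use <chi_rho, chi> = (1/|G|) sum_C |C| * chi_rho(C) * conj(chi(C)) with |G| = 8 for each irreducible chi in the table:
  <chi_rho, chi_1> = (1/8)[1*(11)*conj(1) + 1*(-1)*conj(1) + 2*(1)*conj(1) + 2*(-5)*conj(1) + 2*(-1)*conj(1)]
      = (1/8)[(11) + (-1) + (2) + (-10) + (-2)] = 0/8 = 0
  <chi_rho, chi_2> = (1/8)[1*(11)*conj(1) + 1*(-1)*conj(1) + 2*(1)*conj(1) + 2*(-5)*conj(-1) + 2*(-1)*conj(-1)]
      = (1/8)[(11) + (-1) + (2) + (10) + (2)] = 24/8 = 3
  <chi_rho, chi_3> = (1/8)[1*(11)*conj(1) + 1*(-1)*conj(1) + 2*(1)*conj(-1) + 2*(-5)*conj(1) + 2*(-1)*conj(-1)]
      = (1/8)[(11) + (-1) + (-2) + (-10) + (2)] = 0/8 = 0
  <chi_rho, chi_4> = (1/8)[1*(11)*conj(1) + 1*(-1)*conj(1) + 2*(1)*conj(-1) + 2*(-5)*conj(-1) + 2*(-1)*conj(1)]
      = (1/8)[(11) + (-1) + (-2) + (10) + (-2)] = 16/8 = 2
  <chi_rho, chi_5> = (1/8)[1*(11)*conj(2) + 1*(-1)*conj(-2) + 2*(1)*conj(0) + 2*(-5)*conj(0) + 2*(-1)*conj(0)]
      = (1/8)[(22) + (2) + (0) + (0) + (0)] = 24/8 = 3
Dimension check: dim(rho) = sum (mult * dim) = 0*1 + 3*1 + 0*1 + 2*1 + 3*2 = 11 = chi_rho(e) = 11.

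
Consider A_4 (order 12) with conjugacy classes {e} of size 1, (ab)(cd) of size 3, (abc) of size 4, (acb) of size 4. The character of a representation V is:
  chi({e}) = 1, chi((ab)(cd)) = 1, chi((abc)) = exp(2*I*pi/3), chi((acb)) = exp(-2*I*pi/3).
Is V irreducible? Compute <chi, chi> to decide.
Irreducible: <chi, chi> = 1.

Working: <chi, chi> = (1/|G|) sum_C |C| * |chi(C)|^2 = (1/12)[1*|1|^2 + 3*|1|^2 + 4*|exp(2*I*pi/3)|^2 + 4*|exp(-2*I*pi/3)|^2]
  = (1/12)[(1) + (3) + (4) + (4)] = 12/12 = 1.
(Exp terms are combined using exp(i*s)*conj(exp(i*t)) = exp(i*(s-t)), and sums of them are collapsed using the identity that for every m > 1 the m distinct m-th roots of unity sum to 0, e.g. 1 + exp(2*I*pi/3) + exp(-2*I*pi/3) = 0.)
A character is irreducible iff <chi, chi> = 1, so this representation is irreducible.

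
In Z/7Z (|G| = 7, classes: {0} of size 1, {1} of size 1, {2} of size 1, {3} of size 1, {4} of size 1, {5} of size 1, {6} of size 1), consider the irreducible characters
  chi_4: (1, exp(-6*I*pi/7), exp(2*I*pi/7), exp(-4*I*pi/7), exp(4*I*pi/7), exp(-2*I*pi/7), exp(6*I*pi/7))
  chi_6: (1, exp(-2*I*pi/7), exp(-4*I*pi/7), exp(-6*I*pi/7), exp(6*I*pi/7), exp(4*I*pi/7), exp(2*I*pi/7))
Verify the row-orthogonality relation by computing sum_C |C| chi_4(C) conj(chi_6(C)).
Sum = 0; so <chi_4, chi_6> = 0 (distinct irreducibles are orthogonal).

Justification: Compute term by term over conjugacy classes (|C| * chi_4(C) * conj(chi_6(C))):
  1*(1)*conj(1) + 1*(exp(-6*I*pi/7))*conj(exp(-2*I*pi/7)) + 1*(exp(2*I*pi/7))*conj(exp(-4*I*pi/7)) + 1*(exp(-4*I*pi/7))*conj(exp(-6*I*pi/7)) + 1*(exp(4*I*pi/7))*conj(exp(6*I*pi/7)) + 1*(exp(-2*I*pi/7))*conj(exp(4*I*pi/7)) + 1*(exp(6*I*pi/7))*conj(exp(2*I*pi/7))
  = (1) + (exp(-4*I*pi/7)) + (exp(6*I*pi/7)) + (exp(2*I*pi/7)) + (exp(-2*I*pi/7)) + (exp(-6*I*pi/7)) + (exp(4*I*pi/7))
  = 0.
(Exp terms are combined using exp(i*s)*conj(exp(i*t)) = exp(i*(s-t)), and sums of them are collapsed using the identity that for every m > 1 the m distinct m-th roots of unity sum to 0, e.g. 1 + exp(2*I*pi/3) + exp(-2*I*pi/3) = 0.)
Dividing by |G| = 7 gives 0/7 = 0, matching the row-orthogonality relation <chi_4, chi_6> = [chi_4 = chi_6].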